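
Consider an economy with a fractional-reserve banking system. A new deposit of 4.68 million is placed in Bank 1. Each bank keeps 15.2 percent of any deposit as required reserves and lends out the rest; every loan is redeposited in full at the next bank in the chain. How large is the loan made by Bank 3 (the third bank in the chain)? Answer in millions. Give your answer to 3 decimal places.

Each bank lends a fraction (1 − rr) = 0.8480 of the deposit it receives, so Bank 3 receives 4.68·0.8480^2 and lends 4.68·0.8480^3 ≈ 2.8539 million.

2.854 million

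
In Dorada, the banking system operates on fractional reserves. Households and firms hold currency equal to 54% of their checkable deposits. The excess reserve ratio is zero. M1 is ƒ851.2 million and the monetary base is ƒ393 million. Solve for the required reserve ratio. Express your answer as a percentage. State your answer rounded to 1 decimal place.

17.1%

Using m = M/MB = 851.2/393 ≈ 2.165903. Since m = (1 + c)/(c + rr + e), the denominator satisfies c + rr + e = (1 + c)/m = (1 + 0.54) / 2.165903 ≈ 0.711020.
With c = 0.54 and e = 0, the required reserve ratio is 0.711020 − 0.54 − 0 = 0.17102.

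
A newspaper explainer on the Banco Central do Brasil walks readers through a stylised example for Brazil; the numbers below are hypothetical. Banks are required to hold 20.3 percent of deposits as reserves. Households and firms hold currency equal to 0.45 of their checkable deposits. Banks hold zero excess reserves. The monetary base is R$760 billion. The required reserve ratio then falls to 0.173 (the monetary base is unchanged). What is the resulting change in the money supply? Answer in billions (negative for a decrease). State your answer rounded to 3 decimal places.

Initially m₁ = (1 + 0.45) / (0.203 + 0.45) ≈ 2.2205207, so M₁ = 2.2205207 × 760 ≈ 1687.5957 billion.
After the change m₂ = (1 + 0.45) / (0.173 + 0.45) ≈ 2.3274478, so M₂ = 2.3274478 × 760 ≈ 1768.8603 billion.
ΔM = M₂ − M₁ = 1768.8603 − 1687.5957 = 81.2646 billion.

R$81.265 billion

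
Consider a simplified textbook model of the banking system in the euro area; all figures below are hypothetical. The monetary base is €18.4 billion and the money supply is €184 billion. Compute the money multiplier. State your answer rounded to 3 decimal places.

The money multiplier is m = M / MB = 184 / 18.4 = 10.00000.

10.000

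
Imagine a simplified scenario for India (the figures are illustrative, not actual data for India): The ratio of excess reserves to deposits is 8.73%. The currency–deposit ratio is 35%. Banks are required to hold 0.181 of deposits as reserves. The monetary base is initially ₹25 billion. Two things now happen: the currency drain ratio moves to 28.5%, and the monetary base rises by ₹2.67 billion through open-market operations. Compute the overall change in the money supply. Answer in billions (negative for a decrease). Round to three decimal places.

Before: m₁ = (1 + 0.35) / (0.181 + 0.0873 + 0.35) ≈ 2.183406, MB₁ = 25, so M₁ = 2.183406 × 25 ≈ 54.5852 billion.
After: m₂ = (1 + 0.285) / (0.181 + 0.0873 + 0.285) ≈ 2.322429, MB₂ = 25 + 2.67 = 27.67, so M₂ = 2.322429 × 27.67 ≈ 64.2616 billion.
ΔM = M₂ − M₁ = 64.2616 − 54.5852 = 9.6764 billion.

₹9.676 billion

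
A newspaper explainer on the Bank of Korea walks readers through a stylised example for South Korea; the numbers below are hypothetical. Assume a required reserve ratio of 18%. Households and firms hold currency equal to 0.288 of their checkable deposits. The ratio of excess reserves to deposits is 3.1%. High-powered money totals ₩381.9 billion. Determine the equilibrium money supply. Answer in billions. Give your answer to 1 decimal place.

₩985.7 billion

The money multiplier is m = (1 + c) / (rr + e + c) = (1 + 0.288) / (0.18 + 0.031 + 0.288) ≈ 2.58116.
So M = m × MB = 2.58116 × 381.9 ≈ 985.745 billion.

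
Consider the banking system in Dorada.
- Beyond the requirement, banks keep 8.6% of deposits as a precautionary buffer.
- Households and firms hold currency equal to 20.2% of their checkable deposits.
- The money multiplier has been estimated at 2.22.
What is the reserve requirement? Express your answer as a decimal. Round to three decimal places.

Using m = 2.22. Since m = (1 + c)/(c + rr + e), the denominator satisfies c + rr + e = (1 + c)/m = (1 + 0.202) / 2.22 ≈ 0.541441.
With c = 0.202 and e = 0.086, the reserve requirement is 0.541441 − 0.202 − 0.086 = 0.253441.

0.253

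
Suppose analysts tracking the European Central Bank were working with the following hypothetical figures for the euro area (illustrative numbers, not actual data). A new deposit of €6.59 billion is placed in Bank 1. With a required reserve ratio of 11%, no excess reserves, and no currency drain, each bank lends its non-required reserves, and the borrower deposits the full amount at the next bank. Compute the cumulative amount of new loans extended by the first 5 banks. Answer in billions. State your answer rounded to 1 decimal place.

Bank i lends (1 − rr)^i of the original deposit: Bank 1 lends 6.59·0.8900 = 5.8651, Bank 2 lends 6.59·0.8900² ≈ 5.2199, and so on.
Summing a geometric series: total = 6.59·[0.8900·(1 − 0.8900^5) / (1 − 0.8900)] ≈ 23.5454 billion.

€23.5 billion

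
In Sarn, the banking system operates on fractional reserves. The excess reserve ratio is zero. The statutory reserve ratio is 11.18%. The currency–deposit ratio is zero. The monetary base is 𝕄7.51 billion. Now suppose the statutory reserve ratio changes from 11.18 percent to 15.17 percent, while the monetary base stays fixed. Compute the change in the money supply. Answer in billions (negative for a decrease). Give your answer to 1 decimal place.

-17.7 billion

Initially m₁ = 1 / (0.1118) ≈ 8.9445, so M₁ = 8.9445 × 7.51 ≈ 67.1732 billion.
After the change m₂ = 1 / (0.1517) ≈ 6.5920, so M₂ = 6.5920 × 7.51 ≈ 49.5059 billion.
ΔM = M₂ − M₁ = 49.5059 − 67.1732 = -17.6673 billion.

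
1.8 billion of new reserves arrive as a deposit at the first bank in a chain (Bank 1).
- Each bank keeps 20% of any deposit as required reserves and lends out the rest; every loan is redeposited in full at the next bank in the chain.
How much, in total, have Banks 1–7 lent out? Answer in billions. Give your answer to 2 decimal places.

Bank i lends (1 − rr)^i of the original deposit: Bank 1 lends 1.8·0.8000 = 1.4400, Bank 2 lends 1.8·0.8000² = 1.1520, and so on.
Summing a geometric series: total = 1.8·[0.8000·(1 − 0.8000^7) / (1 − 0.8000)] ≈ 5.6901 billion.

5.69 billion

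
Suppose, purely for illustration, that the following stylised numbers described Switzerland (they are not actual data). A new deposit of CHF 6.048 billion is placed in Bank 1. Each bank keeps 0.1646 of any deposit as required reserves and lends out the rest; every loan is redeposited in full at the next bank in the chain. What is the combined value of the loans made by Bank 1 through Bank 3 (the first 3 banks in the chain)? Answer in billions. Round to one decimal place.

CHF 12.8 billion

Bank i lends (1 − rr)^i of the original deposit: Bank 1 lends 6.048·0.8354 ≈ 5.0525, Bank 2 lends 6.048·0.8354² ≈ 4.2209, and so on.
Summing a geometric series: total = 6.048·[0.8354·(1 − 0.8354^3) / (1 − 0.8354)] ≈ 12.7995 billion.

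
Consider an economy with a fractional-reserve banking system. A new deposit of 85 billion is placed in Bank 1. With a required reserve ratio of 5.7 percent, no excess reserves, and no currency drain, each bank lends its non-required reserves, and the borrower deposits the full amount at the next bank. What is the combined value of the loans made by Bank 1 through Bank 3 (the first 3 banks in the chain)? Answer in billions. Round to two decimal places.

227.02 billion

Bank i lends (1 − rr)^i of the original deposit: Bank 1 lends 85·0.9430 = 80.1550, Bank 2 lends 85·0.9430² ≈ 75.5862, and so on.
Summing a geometric series: total = 85·[0.9430·(1 − 0.9430^3) / (1 − 0.9430)] ≈ 227.0189 billion.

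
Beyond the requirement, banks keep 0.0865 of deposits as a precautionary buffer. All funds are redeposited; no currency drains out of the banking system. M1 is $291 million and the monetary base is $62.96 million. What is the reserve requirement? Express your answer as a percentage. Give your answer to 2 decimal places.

12.99%

Using m = M/MB = 291/62.96 ≈ 4.621982. Since m = (1 + c)/(c + rr + e), the denominator satisfies c + rr + e = (1 + c)/m = (1 + 0) / 4.621982 ≈ 0.216357.
With c = 0 and e = 0.0865, the reserve requirement is 0.216357 − 0 − 0.0865 = 0.129857.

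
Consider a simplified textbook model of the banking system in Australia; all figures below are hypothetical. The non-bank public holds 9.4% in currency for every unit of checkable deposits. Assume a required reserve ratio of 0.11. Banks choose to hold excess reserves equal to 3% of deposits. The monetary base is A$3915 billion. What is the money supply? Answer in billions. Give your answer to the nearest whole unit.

A$18303 billion

The money multiplier is m = (1 + c) / (rr + e + c) = (1 + 0.094) / (0.11 + 0.03 + 0.094) ≈ 4.67521.
So M = m × MB = 4.67521 × 3915 ≈ 18303.4471 billion.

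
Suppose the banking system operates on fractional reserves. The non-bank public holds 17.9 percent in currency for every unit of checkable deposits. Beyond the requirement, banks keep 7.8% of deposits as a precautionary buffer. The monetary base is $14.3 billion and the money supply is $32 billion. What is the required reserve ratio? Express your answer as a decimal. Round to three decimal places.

0.270

Using m = M/MB = 32/14.3 ≈ 2.237762. Since m = (1 + c)/(c + rr + e), the denominator satisfies c + rr + e = (1 + c)/m = (1 + 0.179) / 2.237762 ≈ 0.526866.
With c = 0.179 and e = 0.078, the required reserve ratio is 0.526866 − 0.179 − 0.078 = 0.269866.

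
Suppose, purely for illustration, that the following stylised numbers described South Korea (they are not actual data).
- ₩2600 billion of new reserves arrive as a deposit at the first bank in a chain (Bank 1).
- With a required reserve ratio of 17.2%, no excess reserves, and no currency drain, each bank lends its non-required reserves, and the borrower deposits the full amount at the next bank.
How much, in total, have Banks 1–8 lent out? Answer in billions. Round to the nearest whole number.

₩9751 billion

Bank i lends (1 − rr)^i of the original deposit: Bank 1 lends 2600·0.8280 = 2152.8000, Bank 2 lends 2600·0.8280² = 1782.5184, and so on.
Summing a geometric series: total = 2600·[0.8280·(1 − 0.8280^8) / (1 − 0.8280)] ≈ 9751.1339 billion.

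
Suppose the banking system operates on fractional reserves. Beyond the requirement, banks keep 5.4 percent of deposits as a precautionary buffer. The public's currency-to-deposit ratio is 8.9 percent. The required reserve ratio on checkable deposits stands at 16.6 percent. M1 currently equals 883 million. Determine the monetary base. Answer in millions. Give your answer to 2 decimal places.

250.55 million

The money multiplier is m = (1 + c) / (rr + e + c) = (1 + 0.089) / (0.166 + 0.054 + 0.089) ≈ 3.524272.
MB = M / m = 883 / 3.524272 ≈ 250.5482 million.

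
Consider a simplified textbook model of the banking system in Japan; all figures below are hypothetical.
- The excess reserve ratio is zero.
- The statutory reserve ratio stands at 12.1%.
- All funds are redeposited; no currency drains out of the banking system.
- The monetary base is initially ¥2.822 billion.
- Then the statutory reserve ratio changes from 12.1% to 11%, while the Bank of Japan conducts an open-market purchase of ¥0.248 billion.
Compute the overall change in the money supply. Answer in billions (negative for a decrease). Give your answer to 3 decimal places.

Before: m₁ = 1 / (0.121) ≈ 8.26446, MB₁ = 2.822, so M₁ = 8.26446 × 2.822 ≈ 23.3223 billion.
After: m₂ = 1 / (0.11) ≈ 9.09091, MB₂ = 2.822 + 0.248 = 3.07, so M₂ = 9.09091 × 3.07 ≈ 27.9091 billion.
ΔM = M₂ − M₁ = 27.9091 − 23.3223 = 4.5868 billion.

¥4.587 billion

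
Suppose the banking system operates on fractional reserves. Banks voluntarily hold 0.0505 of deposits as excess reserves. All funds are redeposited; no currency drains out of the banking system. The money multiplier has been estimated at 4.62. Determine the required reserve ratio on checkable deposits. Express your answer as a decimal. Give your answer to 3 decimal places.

0.166

Using m = 4.62. Since m = (1 + c)/(c + rr + e), the denominator satisfies c + rr + e = (1 + c)/m = (1 + 0) / 4.62 ≈ 0.216450.
With c = 0 and e = 0.0505, the required reserve ratio on checkable deposits is 0.216450 − 0 − 0.0505 = 0.16595.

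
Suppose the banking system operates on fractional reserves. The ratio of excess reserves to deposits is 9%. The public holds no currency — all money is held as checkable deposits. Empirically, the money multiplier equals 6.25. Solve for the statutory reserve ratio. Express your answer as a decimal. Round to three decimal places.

0.070

Using m = 6.25. Since m = (1 + c)/(c + rr + e), the denominator satisfies c + rr + e = (1 + c)/m = (1 + 0) / 6.25 = 0.160000.
With c = 0 and e = 0.09, the statutory reserve ratio is 0.160000 − 0 − 0.09 = 0.07.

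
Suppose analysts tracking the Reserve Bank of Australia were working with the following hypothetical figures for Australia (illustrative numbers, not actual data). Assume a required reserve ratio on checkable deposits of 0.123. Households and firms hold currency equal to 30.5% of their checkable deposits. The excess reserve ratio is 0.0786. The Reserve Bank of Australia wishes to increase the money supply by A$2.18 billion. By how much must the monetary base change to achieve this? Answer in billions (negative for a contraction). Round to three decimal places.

The money multiplier is m = (1 + c) / (rr + e + c) = (1 + 0.305) / (0.123 + 0.0786 + 0.305) ≈ 2.57600.
ΔMB = ΔM / m = (+2.18) / 2.57600 ≈ 0.8463 billion.

A$0.846 billion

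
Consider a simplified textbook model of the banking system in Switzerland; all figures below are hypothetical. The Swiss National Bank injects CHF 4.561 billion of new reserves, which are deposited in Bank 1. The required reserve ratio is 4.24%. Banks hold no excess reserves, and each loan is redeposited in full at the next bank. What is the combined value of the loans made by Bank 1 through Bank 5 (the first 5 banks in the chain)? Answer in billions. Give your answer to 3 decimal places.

Bank i lends (1 − rr)^i of the original deposit: Bank 1 lends 4.561·0.9576 ≈ 4.3676, Bank 2 lends 4.561·0.9576² ≈ 4.1824, and so on.
Summing a geometric series: total = 4.561·[0.9576·(1 − 0.9576^5) / (1 − 0.9576)] ≈ 20.0631 billion.

CHF 20.063 billion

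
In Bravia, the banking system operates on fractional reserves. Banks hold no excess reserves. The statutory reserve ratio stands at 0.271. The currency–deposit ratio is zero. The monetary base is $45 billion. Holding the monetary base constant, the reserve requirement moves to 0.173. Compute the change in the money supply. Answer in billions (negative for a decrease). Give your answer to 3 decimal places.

Initially m₁ = 1 / (0.271) ≈ 3.690037, so M₁ = 3.690037 × 45 ≈ 166.0517 billion.
After the change m₂ = 1 / (0.173) ≈ 5.780347, so M₂ = 5.780347 × 45 ≈ 260.1156 billion.
ΔM = M₂ − M₁ = 260.1156 − 166.0517 = 94.0639 billion.

$94.064 billion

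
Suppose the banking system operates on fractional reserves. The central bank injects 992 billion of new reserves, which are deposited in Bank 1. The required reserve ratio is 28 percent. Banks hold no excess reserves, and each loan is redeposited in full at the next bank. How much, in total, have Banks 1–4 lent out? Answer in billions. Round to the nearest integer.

1865 billion

Bank i lends (1 − rr)^i of the original deposit: Bank 1 lends 992·0.7200 = 714.2400, Bank 2 lends 992·0.7200² = 514.2528, and so on.
Summing a geometric series: total = 992·[0.7200·(1 − 0.7200^4) / (1 − 0.7200)] ≈ 1865.3435 billion.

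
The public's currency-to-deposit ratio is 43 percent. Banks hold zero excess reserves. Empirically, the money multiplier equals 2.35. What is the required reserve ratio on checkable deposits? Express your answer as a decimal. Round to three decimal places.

Using m = 2.35. Since m = (1 + c)/(c + rr + e), the denominator satisfies c + rr + e = (1 + c)/m = (1 + 0.43) / 2.35 ≈ 0.608511.
With c = 0.43 and e = 0, the required reserve ratio on checkable deposits is 0.608511 − 0.43 − 0 = 0.178511.

0.179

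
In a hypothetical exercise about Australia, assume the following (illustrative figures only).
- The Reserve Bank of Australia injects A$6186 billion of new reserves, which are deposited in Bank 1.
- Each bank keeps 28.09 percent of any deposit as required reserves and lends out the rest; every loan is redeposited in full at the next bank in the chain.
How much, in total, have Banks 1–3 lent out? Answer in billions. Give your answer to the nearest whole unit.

A$9947 billion

Bank i lends (1 − rr)^i of the original deposit: Bank 1 lends 6186·0.7191 = 4448.3526, Bank 2 lends 6186·0.7191² ≈ 3198.8104, and so on.
Summing a geometric series: total = 6186·[0.7191·(1 − 0.7191^3) / (1 − 0.7191)] ≈ 9947.4275 billion.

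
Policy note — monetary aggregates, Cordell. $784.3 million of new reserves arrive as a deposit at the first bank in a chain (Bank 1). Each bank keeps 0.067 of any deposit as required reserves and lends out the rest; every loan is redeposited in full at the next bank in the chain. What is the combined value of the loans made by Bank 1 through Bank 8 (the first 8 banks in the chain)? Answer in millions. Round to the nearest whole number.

$4651 million

Bank i lends (1 − rr)^i of the original deposit: Bank 1 lends 784.3·0.9330 = 731.7519, Bank 2 lends 784.3·0.9330² ≈ 682.7245, and so on.
Summing a geometric series: total = 784.3·[0.9330·(1 − 0.9330^8) / (1 − 0.9330)] ≈ 4650.5921 million.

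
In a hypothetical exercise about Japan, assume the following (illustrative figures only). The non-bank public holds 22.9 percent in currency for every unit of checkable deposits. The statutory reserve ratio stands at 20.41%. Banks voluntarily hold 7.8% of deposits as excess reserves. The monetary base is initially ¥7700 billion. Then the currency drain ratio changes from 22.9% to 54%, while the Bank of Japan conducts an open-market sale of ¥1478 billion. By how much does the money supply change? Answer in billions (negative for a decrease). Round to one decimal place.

-6860.2 billion

Before: m₁ = (1 + 0.229) / (0.2041 + 0.078 + 0.229) ≈ 2.404617, MB₁ = 7700, so M₁ = 2.404617 × 7700 = 18515.5509 billion.
After: m₂ = (1 + 0.54) / (0.2041 + 0.078 + 0.54) ≈ 1.873251, MB₂ = 7700 − 1478 = 6222, so M₂ = 1.873251 × 6222 ≈ 11655.3677 billion.
ΔM = M₂ − M₁ = 11655.3677 − 18515.5509 = -6860.1832 billion.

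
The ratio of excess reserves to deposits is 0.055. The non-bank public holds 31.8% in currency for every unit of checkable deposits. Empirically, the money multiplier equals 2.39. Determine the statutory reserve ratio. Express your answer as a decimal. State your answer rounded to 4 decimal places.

Using m = 2.39. Since m = (1 + c)/(c + rr + e), the denominator satisfies c + rr + e = (1 + c)/m = (1 + 0.318) / 2.39 ≈ 0.551464.
With c = 0.318 and e = 0.055, the statutory reserve ratio is 0.551464 − 0.318 − 0.055 = 0.178464.

0.1785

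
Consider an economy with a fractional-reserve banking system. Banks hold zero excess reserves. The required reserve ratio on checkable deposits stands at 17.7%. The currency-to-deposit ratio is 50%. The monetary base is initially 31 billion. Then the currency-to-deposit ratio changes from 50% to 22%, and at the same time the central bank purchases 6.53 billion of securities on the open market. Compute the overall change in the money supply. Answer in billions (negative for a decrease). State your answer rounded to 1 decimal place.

46.6 billion

Before: m₁ = (1 + 0.5) / (0.177 + 0.5) ≈ 2.2157, MB₁ = 31, so M₁ = 2.2157 × 31 = 68.6867 billion.
After: m₂ = (1 + 0.22) / (0.177 + 0.22) ≈ 3.0730, MB₂ = 31 + 6.53 = 37.53, so M₂ = 3.0730 × 37.53 ≈ 115.3297 billion.
ΔM = M₂ − M₁ = 115.3297 − 68.6867 = 46.643 billion.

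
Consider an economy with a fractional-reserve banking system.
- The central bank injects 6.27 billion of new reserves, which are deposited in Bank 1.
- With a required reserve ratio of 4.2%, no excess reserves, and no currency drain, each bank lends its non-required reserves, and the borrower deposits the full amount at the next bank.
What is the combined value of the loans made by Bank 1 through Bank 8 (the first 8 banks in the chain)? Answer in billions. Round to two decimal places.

41.55 billion

Bank i lends (1 − rr)^i of the original deposit: Bank 1 lends 6.27·0.9580 ≈ 6.0067, Bank 2 lends 6.27·0.9580² ≈ 5.7544, and so on.
Summing a geometric series: total = 6.27·[0.9580·(1 − 0.9580^8) / (1 − 0.9580)] ≈ 41.5527 billion.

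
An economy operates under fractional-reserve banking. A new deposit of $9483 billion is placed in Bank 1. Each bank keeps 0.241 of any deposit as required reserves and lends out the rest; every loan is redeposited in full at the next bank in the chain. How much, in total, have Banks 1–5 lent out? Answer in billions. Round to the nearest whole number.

Bank i lends (1 − rr)^i of the original deposit: Bank 1 lends 9483·0.7590 = 7197.5970, Bank 2 lends 9483·0.7590² ≈ 5462.9761, and so on.
Summing a geometric series: total = 9483·[0.7590·(1 − 0.7590^5) / (1 − 0.7590)] ≈ 22342.7504 billion.

$22343 billion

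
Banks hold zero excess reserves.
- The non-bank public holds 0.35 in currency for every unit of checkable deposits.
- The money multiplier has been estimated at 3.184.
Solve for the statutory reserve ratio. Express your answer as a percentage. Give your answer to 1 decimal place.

7.4%

Using m = 3.184. Since m = (1 + c)/(c + rr + e), the denominator satisfies c + rr + e = (1 + c)/m = (1 + 0.35) / 3.184 ≈ 0.423995.
With c = 0.35 and e = 0, the statutory reserve ratio is 0.423995 − 0.35 − 0 = 0.073995.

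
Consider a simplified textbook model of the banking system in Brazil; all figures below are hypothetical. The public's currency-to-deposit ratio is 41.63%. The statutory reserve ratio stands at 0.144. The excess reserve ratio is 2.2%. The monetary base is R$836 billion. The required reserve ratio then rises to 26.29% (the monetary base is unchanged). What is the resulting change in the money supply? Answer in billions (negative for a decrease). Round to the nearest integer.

Initially m₁ = (1 + 0.4163) / (0.144 + 0.022 + 0.4163) ≈ 2.4323, so M₁ = 2.4323 × 836 = 2033.4028 billion.
After the change m₂ = (1 + 0.4163) / (0.2629 + 0.022 + 0.4163) ≈ 2.0198, so M₂ = 2.0198 × 836 = 1688.5528 billion.
ΔM = M₂ − M₁ = 1688.5528 − 2033.4028 = -344.85 billion.

-345 billion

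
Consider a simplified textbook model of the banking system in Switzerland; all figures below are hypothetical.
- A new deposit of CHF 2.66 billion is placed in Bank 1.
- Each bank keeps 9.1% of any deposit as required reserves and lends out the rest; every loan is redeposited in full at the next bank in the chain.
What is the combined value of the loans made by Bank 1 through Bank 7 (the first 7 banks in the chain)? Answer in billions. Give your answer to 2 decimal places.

CHF 12.95 billion

Bank i lends (1 − rr)^i of the original deposit: Bank 1 lends 2.66·0.9090 ≈ 2.4179, Bank 2 lends 2.66·0.9090² ≈ 2.1979, and so on.
Summing a geometric series: total = 2.66·[0.9090·(1 − 0.9090^7) / (1 − 0.9090)] ≈ 12.9453 billion.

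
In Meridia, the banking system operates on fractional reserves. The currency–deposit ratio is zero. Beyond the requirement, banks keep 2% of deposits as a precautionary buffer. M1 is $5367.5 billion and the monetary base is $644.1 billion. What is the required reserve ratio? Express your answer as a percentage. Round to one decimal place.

Using m = M/MB = 5367.5/644.1 ≈ 8.333333. Since m = (1 + c)/(c + rr + e), the denominator satisfies c + rr + e = (1 + c)/m = (1 + 0) / 8.333333 ≈ 0.120000.
With c = 0 and e = 0.02, the required reserve ratio is 0.120000 − 0 − 0.02 = 0.1.

10.0%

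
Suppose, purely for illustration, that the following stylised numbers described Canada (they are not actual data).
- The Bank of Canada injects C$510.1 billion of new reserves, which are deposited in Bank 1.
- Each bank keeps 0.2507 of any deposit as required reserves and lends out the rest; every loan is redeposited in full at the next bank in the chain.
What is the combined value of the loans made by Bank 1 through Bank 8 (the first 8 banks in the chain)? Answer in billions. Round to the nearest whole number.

Bank i lends (1 − rr)^i of the original deposit: Bank 1 lends 510.1·0.7493 ≈ 382.2179, Bank 2 lends 510.1·0.7493² ≈ 286.3959, and so on.
Summing a geometric series: total = 510.1·[0.7493·(1 − 0.7493^8) / (1 − 0.7493)] ≈ 1373.1063 billion.

C$1373 billion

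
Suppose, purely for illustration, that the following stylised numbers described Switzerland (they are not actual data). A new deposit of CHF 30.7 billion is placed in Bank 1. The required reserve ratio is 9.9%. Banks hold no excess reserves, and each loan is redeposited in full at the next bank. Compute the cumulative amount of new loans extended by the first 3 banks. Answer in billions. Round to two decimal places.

Bank i lends (1 − rr)^i of the original deposit: Bank 1 lends 30.7·0.9010 = 27.6607, Bank 2 lends 30.7·0.9010² ≈ 24.9223, and so on.
Summing a geometric series: total = 30.7·[0.9010·(1 − 0.9010^3) / (1 − 0.9010)] ≈ 75.0380 billion.

CHF 75.04 billion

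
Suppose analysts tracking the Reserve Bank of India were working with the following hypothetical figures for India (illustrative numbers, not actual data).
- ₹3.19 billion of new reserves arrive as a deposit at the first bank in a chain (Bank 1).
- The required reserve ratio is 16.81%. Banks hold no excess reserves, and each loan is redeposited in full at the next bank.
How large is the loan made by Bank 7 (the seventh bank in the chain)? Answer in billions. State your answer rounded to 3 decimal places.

₹0.880 billion

Each bank lends a fraction (1 − rr) = 0.8319 of the deposit it receives, so Bank 7 receives 3.19·0.8319^6 and lends 3.19·0.8319^7 ≈ 0.8796 billion.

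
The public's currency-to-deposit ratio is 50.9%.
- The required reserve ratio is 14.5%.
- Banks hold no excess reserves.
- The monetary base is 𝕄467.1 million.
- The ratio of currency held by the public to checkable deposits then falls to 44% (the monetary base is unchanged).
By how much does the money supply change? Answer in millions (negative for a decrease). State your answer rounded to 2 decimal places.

𝕄72.03 million

Initially m₁ = (1 + 0.509) / (0.145 + 0.509) ≈ 2.307339, so M₁ = 2.307339 × 467.1 ≈ 1077.758 million.
After the change m₂ = (1 + 0.44) / (0.145 + 0.44) ≈ 2.461538, so M₂ = 2.461538 × 467.1 ≈ 1149.7844 million.
ΔM = M₂ − M₁ = 1149.7844 − 1077.758 = 72.0264 million.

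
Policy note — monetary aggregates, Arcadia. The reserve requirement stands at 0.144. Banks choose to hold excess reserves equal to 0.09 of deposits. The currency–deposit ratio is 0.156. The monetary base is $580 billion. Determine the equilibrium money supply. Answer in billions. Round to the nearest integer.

$1719 billion

The money multiplier is m = (1 + c) / (rr + e + c) = (1 + 0.156) / (0.144 + 0.09 + 0.156) ≈ 2.9641.
So M = m × MB = 2.9641 × 580 = 1719.178 billion.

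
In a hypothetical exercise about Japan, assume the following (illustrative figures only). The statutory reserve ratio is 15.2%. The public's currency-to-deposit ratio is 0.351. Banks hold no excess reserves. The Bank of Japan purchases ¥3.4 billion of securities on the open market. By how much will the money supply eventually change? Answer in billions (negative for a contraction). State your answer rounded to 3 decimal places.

¥9.132 billion

The money multiplier is m = (1 + c) / (rr + c) = (1 + 0.351) / (0.152 + 0.351) ≈ 2.68588.
The purchase adds 3.4 billion of base, so ΔM = m × ΔMB = 2.68588 × (+3.4) ≈ 9.132 billion.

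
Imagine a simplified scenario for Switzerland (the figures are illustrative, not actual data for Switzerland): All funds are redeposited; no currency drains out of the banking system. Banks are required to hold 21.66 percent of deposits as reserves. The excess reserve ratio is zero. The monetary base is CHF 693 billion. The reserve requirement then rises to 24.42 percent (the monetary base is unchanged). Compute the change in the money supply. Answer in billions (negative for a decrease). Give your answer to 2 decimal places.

-361.61 billion

Initially m₁ = 1 / (0.2166) ≈ 4.616805, so M₁ = 4.616805 × 693 ≈ 3199.4459 billion.
After the change m₂ = 1 / (0.2442) ≈ 4.095004, so M₂ = 4.095004 × 693 ≈ 2837.8378 billion.
ΔM = M₂ − M₁ = 2837.8378 − 3199.4459 = -361.6081 billion.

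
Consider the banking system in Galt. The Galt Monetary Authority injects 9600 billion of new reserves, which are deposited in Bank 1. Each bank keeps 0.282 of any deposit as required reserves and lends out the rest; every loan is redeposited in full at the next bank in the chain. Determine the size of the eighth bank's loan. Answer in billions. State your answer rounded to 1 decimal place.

Each bank lends a fraction (1 − rr) = 0.7180 of the deposit it receives, so Bank 8 receives 9600·0.7180^7 and lends 9600·0.7180^8 ≈ 678.0579 billion.

678.1 billion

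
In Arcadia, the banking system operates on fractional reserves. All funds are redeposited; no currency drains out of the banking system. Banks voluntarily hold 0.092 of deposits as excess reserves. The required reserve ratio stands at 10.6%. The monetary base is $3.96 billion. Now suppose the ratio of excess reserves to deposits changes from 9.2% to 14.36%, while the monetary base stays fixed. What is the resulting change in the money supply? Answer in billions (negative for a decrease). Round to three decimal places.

-4.135 billion

Initially m₁ = 1 / (0.106 + 0.092) ≈ 5.05051, so M₁ = 5.05051 × 3.96 ≈ 20 billion.
After the change m₂ = 1 / (0.106 + 0.1436) ≈ 4.00641, so M₂ = 4.00641 × 3.96 ≈ 15.8654 billion.
ΔM = M₂ − M₁ = 15.8654 − 20 = -4.1346 billion.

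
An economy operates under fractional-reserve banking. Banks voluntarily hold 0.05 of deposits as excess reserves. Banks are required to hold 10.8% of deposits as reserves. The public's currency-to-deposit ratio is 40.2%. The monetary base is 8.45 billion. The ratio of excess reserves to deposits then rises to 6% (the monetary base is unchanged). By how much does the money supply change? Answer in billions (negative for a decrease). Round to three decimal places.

-0.371 billion

Initially m₁ = (1 + 0.402) / (0.108 + 0.05 + 0.402) ≈ 2.50357, so M₁ = 2.50357 × 8.45 ≈ 21.1552 billion.
After the change m₂ = (1 + 0.402) / (0.108 + 0.06 + 0.402) ≈ 2.45965, so M₂ = 2.45965 × 8.45 ≈ 20.784 billion.
ΔM = M₂ − M₁ = 20.784 − 21.1552 = -0.3712 billion.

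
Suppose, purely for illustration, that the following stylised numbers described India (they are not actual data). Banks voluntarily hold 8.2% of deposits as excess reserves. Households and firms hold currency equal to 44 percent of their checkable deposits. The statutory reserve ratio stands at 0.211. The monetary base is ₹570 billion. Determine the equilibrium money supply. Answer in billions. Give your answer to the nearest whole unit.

₹1120 billion

The money multiplier is m = (1 + c) / (rr + e + c) = (1 + 0.44) / (0.211 + 0.082 + 0.44) ≈ 1.9645.
So M = m × MB = 1.9645 × 570 = 1119.765 billion.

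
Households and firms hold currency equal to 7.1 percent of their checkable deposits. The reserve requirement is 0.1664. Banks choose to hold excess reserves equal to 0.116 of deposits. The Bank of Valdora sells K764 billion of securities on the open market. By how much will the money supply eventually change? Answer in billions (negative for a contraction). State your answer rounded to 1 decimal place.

-2315.3 billion

The money multiplier is m = (1 + c) / (rr + e + c) = (1 + 0.071) / (0.1664 + 0.116 + 0.071) ≈ 3.03056.
The sale removes 764 billion of base, so ΔM = m × ΔMB = 3.03056 × (−764) ≈ -2315.3478 billion.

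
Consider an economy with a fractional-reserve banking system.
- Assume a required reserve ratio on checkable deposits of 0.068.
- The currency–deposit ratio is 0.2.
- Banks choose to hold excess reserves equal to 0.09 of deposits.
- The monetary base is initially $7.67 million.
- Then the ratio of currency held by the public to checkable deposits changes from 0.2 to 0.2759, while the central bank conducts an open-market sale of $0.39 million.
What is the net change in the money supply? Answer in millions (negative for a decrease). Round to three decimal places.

-4.302 million

Before: m₁ = (1 + 0.2) / (0.068 + 0.09 + 0.2) ≈ 3.35196, MB₁ = 7.67, so M₁ = 3.35196 × 7.67 ≈ 25.7095 million.
After: m₂ = (1 + 0.2759) / (0.068 + 0.09 + 0.2759) ≈ 2.94054, MB₂ = 7.67 − 0.39 = 7.28, so M₂ = 2.94054 × 7.28 ≈ 21.4071 million.
ΔM = M₂ − M₁ = 21.4071 − 25.7095 = -4.3024 million.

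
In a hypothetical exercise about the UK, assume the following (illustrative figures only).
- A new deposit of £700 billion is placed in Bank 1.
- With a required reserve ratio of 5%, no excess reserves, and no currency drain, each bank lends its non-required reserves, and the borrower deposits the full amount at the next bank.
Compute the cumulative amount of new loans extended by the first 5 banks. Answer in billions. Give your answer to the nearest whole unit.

£3009 billion

Bank i lends (1 − rr)^i of the original deposit: Bank 1 lends 700·0.9500 = 665.0000, Bank 2 lends 700·0.9500² = 631.7500, and so on.
Summing a geometric series: total = 700·[0.9500·(1 − 0.9500^5) / (1 − 0.9500)] ≈ 3008.7135 billion.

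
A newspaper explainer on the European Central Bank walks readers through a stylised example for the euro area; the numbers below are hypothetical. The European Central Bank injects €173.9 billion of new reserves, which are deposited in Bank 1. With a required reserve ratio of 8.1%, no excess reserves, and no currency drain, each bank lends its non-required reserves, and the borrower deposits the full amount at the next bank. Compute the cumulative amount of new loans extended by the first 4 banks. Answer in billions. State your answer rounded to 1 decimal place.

€565.7 billion

Bank i lends (1 − rr)^i of the original deposit: Bank 1 lends 173.9·0.9190 = 159.8141, Bank 2 lends 173.9·0.9190² ≈ 146.8692, and so on.
Summing a geometric series: total = 173.9·[0.9190·(1 − 0.9190^4) / (1 − 0.9190)] ≈ 565.6960 billion.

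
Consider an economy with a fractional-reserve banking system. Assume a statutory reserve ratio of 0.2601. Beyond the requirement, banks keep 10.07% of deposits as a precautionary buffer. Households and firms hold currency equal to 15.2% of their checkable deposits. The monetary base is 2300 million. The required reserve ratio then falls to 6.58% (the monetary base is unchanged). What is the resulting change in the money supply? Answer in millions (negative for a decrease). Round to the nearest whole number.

Initially m₁ = (1 + 0.152) / (0.2601 + 0.1007 + 0.152) ≈ 2.24649, so M₁ = 2.24649 × 2300 = 5166.927 million.
After the change m₂ = (1 + 0.152) / (0.0658 + 0.1007 + 0.152) ≈ 3.61695, so M₂ = 3.61695 × 2300 = 8318.985 million.
ΔM = M₂ − M₁ = 8318.985 − 5166.927 = 3152.058 million.

3152 million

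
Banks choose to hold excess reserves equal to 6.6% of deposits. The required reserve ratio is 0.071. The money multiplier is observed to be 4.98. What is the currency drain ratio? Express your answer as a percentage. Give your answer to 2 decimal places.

7.98%

Using m = 4.98. From m = (1 + c)/(c + rr + e), rearranging gives 1 + c = m·(c + rr + e), so c·(1 − m) = m·(rr + e) − 1.
Hence c = [m·(rr + e) − 1]/(1 − m) = [4.98 × (0.071 + 0.066) − 1] / (1 − 4.98) ≈ 0.079834.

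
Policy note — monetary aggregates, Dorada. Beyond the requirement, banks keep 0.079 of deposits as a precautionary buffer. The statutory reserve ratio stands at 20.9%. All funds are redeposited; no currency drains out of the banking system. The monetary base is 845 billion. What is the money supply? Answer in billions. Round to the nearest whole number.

2934 billion

The money multiplier is m = 1 / (rr + e) = 1 / (0.209 + 0.079) ≈ 3.4722.
So M = m × MB = 3.4722 × 845 = 2934.009 billion.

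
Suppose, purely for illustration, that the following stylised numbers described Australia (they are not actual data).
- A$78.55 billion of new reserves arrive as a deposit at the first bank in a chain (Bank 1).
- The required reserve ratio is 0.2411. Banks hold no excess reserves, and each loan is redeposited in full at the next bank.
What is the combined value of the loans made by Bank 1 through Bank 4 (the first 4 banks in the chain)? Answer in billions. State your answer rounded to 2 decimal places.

A$165.24 billion

Bank i lends (1 − rr)^i of the original deposit: Bank 1 lends 78.55·0.7589 ≈ 59.6116, Bank 2 lends 78.55·0.7589² ≈ 45.2392, and so on.
Summing a geometric series: total = 78.55·[0.7589·(1 − 0.7589^4) / (1 − 0.7589)] ≈ 165.2375 billion.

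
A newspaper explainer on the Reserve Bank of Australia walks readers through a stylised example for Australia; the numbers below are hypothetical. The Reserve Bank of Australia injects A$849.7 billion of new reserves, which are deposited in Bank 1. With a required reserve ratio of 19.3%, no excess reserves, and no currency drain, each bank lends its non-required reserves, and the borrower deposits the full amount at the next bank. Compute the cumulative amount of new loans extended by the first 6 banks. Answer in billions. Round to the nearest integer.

A$2572 billion

Bank i lends (1 − rr)^i of the original deposit: Bank 1 lends 849.7·0.8070 = 685.7079, Bank 2 lends 849.7·0.8070² ≈ 553.3663, and so on.
Summing a geometric series: total = 849.7·[0.8070·(1 − 0.8070^6) / (1 − 0.8070)] ≈ 2571.5426 billion.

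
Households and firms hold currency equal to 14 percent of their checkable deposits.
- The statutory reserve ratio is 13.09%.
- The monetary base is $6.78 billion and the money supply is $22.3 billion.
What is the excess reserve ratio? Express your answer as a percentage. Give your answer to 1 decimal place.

Using m = M/MB = 22.3/6.78 ≈ 3.289086. Since m = (1 + c)/(c + rr + e), the denominator satisfies c + rr + e = (1 + c)/m = (1 + 0.14) / 3.289086 ≈ 0.346601.
With c = 0.14 and rr = 0.1309, the excess reserve ratio is 0.346601 − 0.14 − 0.1309 = 0.075701.

7.6%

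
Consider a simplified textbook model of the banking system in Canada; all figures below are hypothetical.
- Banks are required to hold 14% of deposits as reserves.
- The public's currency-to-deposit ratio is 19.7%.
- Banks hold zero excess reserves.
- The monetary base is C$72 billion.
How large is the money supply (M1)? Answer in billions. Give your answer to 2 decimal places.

The money multiplier is m = (1 + c) / (rr + c) = (1 + 0.197) / (0.14 + 0.197) ≈ 3.55193.
So M = m × MB = 3.55193 × 72 ≈ 255.739 billion.

C$255.74 billion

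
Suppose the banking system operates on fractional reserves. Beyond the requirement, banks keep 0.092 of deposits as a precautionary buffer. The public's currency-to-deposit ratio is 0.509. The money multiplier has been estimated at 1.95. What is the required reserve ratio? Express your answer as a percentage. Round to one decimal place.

Using m = 1.95. Since m = (1 + c)/(c + rr + e), the denominator satisfies c + rr + e = (1 + c)/m = (1 + 0.509) / 1.95 ≈ 0.773846.
With c = 0.509 and e = 0.092, the required reserve ratio is 0.773846 − 0.509 − 0.092 = 0.172846.

17.3%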